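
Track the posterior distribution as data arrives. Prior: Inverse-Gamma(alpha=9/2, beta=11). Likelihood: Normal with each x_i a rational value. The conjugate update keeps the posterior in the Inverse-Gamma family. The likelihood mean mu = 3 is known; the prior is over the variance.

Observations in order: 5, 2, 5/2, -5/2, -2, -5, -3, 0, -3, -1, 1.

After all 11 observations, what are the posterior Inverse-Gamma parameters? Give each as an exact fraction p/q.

obs 1: x=5 → posterior Inverse-Gamma(5, 13)
obs 2: x=2 → posterior Inverse-Gamma(11/2, 27/2)
obs 3: x=5/2 → posterior Inverse-Gamma(6, 109/8)
obs 4: x=-5/2 → posterior Inverse-Gamma(13/2, 115/4)
obs 5: x=-2 → posterior Inverse-Gamma(7, 165/4)
obs 6: x=-5 → posterior Inverse-Gamma(15/2, 293/4)
obs 7: x=-3 → posterior Inverse-Gamma(8, 365/4)
obs 8: x=0 → posterior Inverse-Gamma(17/2, 383/4)
obs 9: x=-3 → posterior Inverse-Gamma(9, 455/4)
obs 10: x=-1 → posterior Inverse-Gamma(19/2, 487/4)
obs 11: x=1 → posterior Inverse-Gamma(10, 495/4)

alpha=10, beta=495/4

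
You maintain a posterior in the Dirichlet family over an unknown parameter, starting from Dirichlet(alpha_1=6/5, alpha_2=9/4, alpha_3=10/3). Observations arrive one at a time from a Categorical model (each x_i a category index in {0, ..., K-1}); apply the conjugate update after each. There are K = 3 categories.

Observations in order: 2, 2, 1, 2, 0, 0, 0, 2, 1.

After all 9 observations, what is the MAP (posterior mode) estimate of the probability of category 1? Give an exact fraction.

15/59

obs 1: x=2 → posterior Dirichlet(6/5, 9/4, 13/3)
obs 2: x=2 → posterior Dirichlet(6/5, 9/4, 16/3)
obs 3: x=1 → posterior Dirichlet(6/5, 13/4, 16/3)
obs 4: x=2 → posterior Dirichlet(6/5, 13/4, 19/3)
obs 5: x=0 → posterior Dirichlet(11/5, 13/4, 19/3)
obs 6: x=0 → posterior Dirichlet(16/5, 13/4, 19/3)
obs 7: x=0 → posterior Dirichlet(21/5, 13/4, 19/3)
obs 8: x=2 → posterior Dirichlet(21/5, 13/4, 22/3)
obs 9: x=1 → posterior Dirichlet(21/5, 17/4, 22/3)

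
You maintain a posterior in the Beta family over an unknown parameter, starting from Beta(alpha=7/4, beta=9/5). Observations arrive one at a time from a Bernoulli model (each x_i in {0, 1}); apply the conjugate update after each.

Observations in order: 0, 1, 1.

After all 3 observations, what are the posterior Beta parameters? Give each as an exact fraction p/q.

alpha=15/4, beta=14/5

obs 1: x=0 → posterior Beta(7/4, 14/5)
obs 2: x=1 → posterior Beta(11/4, 14/5)
obs 3: x=1 → posterior Beta(15/4, 14/5)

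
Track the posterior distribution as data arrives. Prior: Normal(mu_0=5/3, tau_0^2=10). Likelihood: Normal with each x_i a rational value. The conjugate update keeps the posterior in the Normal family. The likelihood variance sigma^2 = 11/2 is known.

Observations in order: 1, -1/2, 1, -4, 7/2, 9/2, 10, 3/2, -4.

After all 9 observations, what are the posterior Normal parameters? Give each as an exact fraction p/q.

obs 1: x=1 → posterior Normal(115/93, 110/31)
obs 2: x=-1/2 → posterior Normal(5/9, 110/51)
obs 3: x=1 → posterior Normal(145/213, 110/71)
obs 4: x=-4 → posterior Normal(-95/273, 110/91)
obs 5: x=7/2 → posterior Normal(115/333, 110/111)
obs 6: x=9/2 → posterior Normal(385/393, 110/131)
obs 7: x=10 → posterior Normal(985/453, 110/151)
obs 8: x=3/2 → posterior Normal(1075/513, 110/171)
obs 9: x=-4 → posterior Normal(835/573, 110/191)

mu_0=835/573, tau_0^2=110/191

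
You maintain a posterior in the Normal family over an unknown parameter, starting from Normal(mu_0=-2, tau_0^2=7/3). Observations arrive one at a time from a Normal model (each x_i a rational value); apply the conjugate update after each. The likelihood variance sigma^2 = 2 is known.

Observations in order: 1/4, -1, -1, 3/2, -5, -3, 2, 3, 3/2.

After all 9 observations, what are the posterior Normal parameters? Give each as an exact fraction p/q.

obs 1: x=1/4 → posterior Normal(-41/52, 14/13)
obs 2: x=-1 → posterior Normal(-69/80, 7/10)
obs 3: x=-1 → posterior Normal(-97/108, 14/27)
obs 4: x=3/2 → posterior Normal(-55/136, 7/17)
obs 5: x=-5 → posterior Normal(-195/164, 14/41)
obs 6: x=-3 → posterior Normal(-93/64, 7/24)
obs 7: x=2 → posterior Normal(-223/220, 14/55)
obs 8: x=3 → posterior Normal(-139/248, 7/31)
obs 9: x=3/2 → posterior Normal(-97/276, 14/69)

mu_0=-97/276, tau_0^2=14/69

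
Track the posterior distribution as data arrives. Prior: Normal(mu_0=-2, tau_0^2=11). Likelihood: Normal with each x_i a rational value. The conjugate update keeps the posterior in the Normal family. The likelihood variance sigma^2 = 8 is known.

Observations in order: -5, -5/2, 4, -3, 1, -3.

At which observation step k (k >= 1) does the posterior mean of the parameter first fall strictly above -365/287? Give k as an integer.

k = 5

obs 1: x=-5 → posterior Normal(-71/19, 88/19)
obs 2: x=-5/2 → posterior Normal(-197/60, 44/15)
obs 3: x=4 → posterior Normal(-109/82, 88/41)
obs 4: x=-3 → posterior Normal(-175/104, 22/13)
obs 5: x=1 → posterior Normal(-17/14, 88/63)
obs 6: x=-3 → posterior Normal(-219/148, 44/37)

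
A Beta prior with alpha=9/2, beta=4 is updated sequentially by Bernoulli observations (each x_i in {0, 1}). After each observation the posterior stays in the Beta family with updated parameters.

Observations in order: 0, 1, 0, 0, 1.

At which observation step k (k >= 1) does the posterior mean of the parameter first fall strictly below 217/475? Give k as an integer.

k = 4

obs 1: x=0 → posterior Beta(9/2, 5)
obs 2: x=1 → posterior Beta(11/2, 5)
obs 3: x=0 → posterior Beta(11/2, 6)
obs 4: x=0 → posterior Beta(11/2, 7)
obs 5: x=1 → posterior Beta(13/2, 7)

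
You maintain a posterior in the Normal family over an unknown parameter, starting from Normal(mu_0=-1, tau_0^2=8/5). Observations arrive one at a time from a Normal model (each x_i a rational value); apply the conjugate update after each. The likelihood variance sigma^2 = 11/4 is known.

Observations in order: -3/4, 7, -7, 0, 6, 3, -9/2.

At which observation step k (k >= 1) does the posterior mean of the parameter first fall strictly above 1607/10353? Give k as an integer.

obs 1: x=-3/4 → posterior Normal(-79/87, 88/87)
obs 2: x=7 → posterior Normal(145/119, 88/119)
obs 3: x=-7 → posterior Normal(-79/151, 88/151)
obs 4: x=0 → posterior Normal(-79/183, 88/183)
obs 5: x=6 → posterior Normal(113/215, 88/215)
obs 6: x=3 → posterior Normal(11/13, 88/247)
obs 7: x=-9/2 → posterior Normal(65/279, 88/279)

k = 2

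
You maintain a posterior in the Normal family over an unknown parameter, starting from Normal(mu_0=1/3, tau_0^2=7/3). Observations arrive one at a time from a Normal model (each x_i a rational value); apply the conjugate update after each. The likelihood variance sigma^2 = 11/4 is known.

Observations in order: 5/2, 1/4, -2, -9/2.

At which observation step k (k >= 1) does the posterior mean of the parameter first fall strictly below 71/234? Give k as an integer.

obs 1: x=5/2 → posterior Normal(81/61, 77/61)
obs 2: x=1/4 → posterior Normal(88/89, 77/89)
obs 3: x=-2 → posterior Normal(32/117, 77/117)
obs 4: x=-9/2 → posterior Normal(-94/145, 77/145)

k = 3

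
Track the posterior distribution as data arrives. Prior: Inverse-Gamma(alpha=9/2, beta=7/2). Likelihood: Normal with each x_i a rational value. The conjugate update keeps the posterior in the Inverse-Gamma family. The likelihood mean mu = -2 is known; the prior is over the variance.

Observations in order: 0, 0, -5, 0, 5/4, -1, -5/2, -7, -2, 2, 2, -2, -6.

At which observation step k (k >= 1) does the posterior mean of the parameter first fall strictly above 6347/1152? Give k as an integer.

k = 13

obs 1: x=0 → posterior Inverse-Gamma(5, 11/2)
obs 2: x=0 → posterior Inverse-Gamma(11/2, 15/2)
obs 3: x=-5 → posterior Inverse-Gamma(6, 12)
obs 4: x=0 → posterior Inverse-Gamma(13/2, 14)
obs 5: x=5/4 → posterior Inverse-Gamma(7, 617/32)
obs 6: x=-1 → posterior Inverse-Gamma(15/2, 633/32)
obs 7: x=-5/2 → posterior Inverse-Gamma(8, 637/32)
obs 8: x=-7 → posterior Inverse-Gamma(17/2, 1037/32)
obs 9: x=-2 → posterior Inverse-Gamma(9, 1037/32)
obs 10: x=2 → posterior Inverse-Gamma(19/2, 1293/32)
obs 11: x=2 → posterior Inverse-Gamma(10, 1549/32)
obs 12: x=-2 → posterior Inverse-Gamma(21/2, 1549/32)
obs 13: x=-6 → posterior Inverse-Gamma(11, 1805/32)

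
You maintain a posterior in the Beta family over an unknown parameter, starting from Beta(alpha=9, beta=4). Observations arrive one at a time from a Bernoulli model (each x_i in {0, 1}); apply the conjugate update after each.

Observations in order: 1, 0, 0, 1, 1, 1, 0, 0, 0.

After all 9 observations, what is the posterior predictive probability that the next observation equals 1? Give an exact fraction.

obs 1: x=1 → posterior Beta(10, 4)
obs 2: x=0 → posterior Beta(10, 5)
obs 3: x=0 → posterior Beta(10, 6)
obs 4: x=1 → posterior Beta(11, 6)
obs 5: x=1 → posterior Beta(12, 6)
obs 6: x=1 → posterior Beta(13, 6)
obs 7: x=0 → posterior Beta(13, 7)
obs 8: x=0 → posterior Beta(13, 8)
obs 9: x=0 → posterior Beta(13, 9)

13/22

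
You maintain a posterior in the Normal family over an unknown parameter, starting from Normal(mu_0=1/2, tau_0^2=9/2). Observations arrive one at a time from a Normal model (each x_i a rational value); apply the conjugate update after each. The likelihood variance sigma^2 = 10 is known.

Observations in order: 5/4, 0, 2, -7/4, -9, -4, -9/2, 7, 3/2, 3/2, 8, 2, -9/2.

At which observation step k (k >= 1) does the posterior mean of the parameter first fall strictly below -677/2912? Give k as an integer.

k = 5

obs 1: x=5/4 → posterior Normal(85/116, 90/29)
obs 2: x=0 → posterior Normal(85/152, 45/19)
obs 3: x=2 → posterior Normal(157/188, 90/47)
obs 4: x=-7/4 → posterior Normal(47/112, 45/28)
obs 5: x=-9 → posterior Normal(-23/26, 18/13)
obs 6: x=-4 → posterior Normal(-187/148, 45/37)
obs 7: x=-9/2 → posterior Normal(-134/83, 90/83)
obs 8: x=7 → posterior Normal(-71/92, 45/46)
obs 9: x=3/2 → posterior Normal(-115/202, 90/101)
obs 10: x=3/2 → posterior Normal(-2/5, 9/11)
obs 11: x=8 → posterior Normal(4/17, 90/119)
obs 12: x=2 → posterior Normal(23/64, 45/64)
obs 13: x=-9/2 → posterior Normal(11/274, 90/137)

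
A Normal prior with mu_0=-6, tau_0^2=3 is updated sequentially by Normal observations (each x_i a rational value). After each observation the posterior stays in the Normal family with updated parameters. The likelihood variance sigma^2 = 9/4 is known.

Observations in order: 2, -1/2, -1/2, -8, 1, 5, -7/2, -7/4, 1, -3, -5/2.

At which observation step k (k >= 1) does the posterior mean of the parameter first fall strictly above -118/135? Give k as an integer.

obs 1: x=2 → posterior Normal(-10/7, 9/7)
obs 2: x=-1/2 → posterior Normal(-12/11, 9/11)
obs 3: x=-1/2 → posterior Normal(-14/15, 3/5)
obs 4: x=-8 → posterior Normal(-46/19, 9/19)
obs 5: x=1 → posterior Normal(-42/23, 9/23)
obs 6: x=5 → posterior Normal(-22/27, 1/3)
obs 7: x=-7/2 → posterior Normal(-36/31, 9/31)
obs 8: x=-7/4 → posterior Normal(-43/35, 9/35)
obs 9: x=1 → posterior Normal(-1, 3/13)
obs 10: x=-3 → posterior Normal(-51/43, 9/43)
obs 11: x=-5/2 → posterior Normal(-61/47, 9/47)

k = 6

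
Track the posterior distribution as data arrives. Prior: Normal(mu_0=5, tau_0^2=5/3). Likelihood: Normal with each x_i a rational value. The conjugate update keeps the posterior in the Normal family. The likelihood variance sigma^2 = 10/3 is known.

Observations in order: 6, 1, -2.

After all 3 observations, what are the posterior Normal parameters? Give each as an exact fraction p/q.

mu_0=3, tau_0^2=2/3

obs 1: x=6 → posterior Normal(16/3, 10/9)
obs 2: x=1 → posterior Normal(17/4, 5/6)
obs 3: x=-2 → posterior Normal(3, 2/3)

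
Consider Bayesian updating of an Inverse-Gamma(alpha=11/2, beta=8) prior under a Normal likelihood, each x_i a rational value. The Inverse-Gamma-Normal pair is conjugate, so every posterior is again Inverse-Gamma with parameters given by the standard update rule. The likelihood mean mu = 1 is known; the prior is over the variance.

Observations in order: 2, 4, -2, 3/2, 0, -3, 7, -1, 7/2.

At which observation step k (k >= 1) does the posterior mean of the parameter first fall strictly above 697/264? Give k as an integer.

obs 1: x=2 → posterior Inverse-Gamma(6, 17/2)
obs 2: x=4 → posterior Inverse-Gamma(13/2, 13)
obs 3: x=-2 → posterior Inverse-Gamma(7, 35/2)
obs 4: x=3/2 → posterior Inverse-Gamma(15/2, 141/8)
obs 5: x=0 → posterior Inverse-Gamma(8, 145/8)
obs 6: x=-3 → posterior Inverse-Gamma(17/2, 209/8)
obs 7: x=7 → posterior Inverse-Gamma(9, 353/8)
obs 8: x=-1 → posterior Inverse-Gamma(19/2, 369/8)
obs 9: x=7/2 → posterior Inverse-Gamma(10, 197/4)

k = 3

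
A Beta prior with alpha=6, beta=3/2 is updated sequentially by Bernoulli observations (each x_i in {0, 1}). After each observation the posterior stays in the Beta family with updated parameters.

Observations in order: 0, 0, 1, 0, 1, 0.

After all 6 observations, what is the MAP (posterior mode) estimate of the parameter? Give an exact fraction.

obs 1: x=0 → posterior Beta(6, 5/2)
obs 2: x=0 → posterior Beta(6, 7/2)
obs 3: x=1 → posterior Beta(7, 7/2)
obs 4: x=0 → posterior Beta(7, 9/2)
obs 5: x=1 → posterior Beta(8, 9/2)
obs 6: x=0 → posterior Beta(8, 11/2)

14/23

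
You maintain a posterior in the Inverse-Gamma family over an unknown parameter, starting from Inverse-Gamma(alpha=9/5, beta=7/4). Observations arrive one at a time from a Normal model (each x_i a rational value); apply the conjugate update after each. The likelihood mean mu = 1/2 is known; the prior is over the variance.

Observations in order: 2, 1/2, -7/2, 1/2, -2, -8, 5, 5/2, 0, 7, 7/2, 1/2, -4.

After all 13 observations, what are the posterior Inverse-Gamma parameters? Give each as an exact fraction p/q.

obs 1: x=2 → posterior Inverse-Gamma(23/10, 23/8)
obs 2: x=1/2 → posterior Inverse-Gamma(14/5, 23/8)
obs 3: x=-7/2 → posterior Inverse-Gamma(33/10, 87/8)
obs 4: x=1/2 → posterior Inverse-Gamma(19/5, 87/8)
obs 5: x=-2 → posterior Inverse-Gamma(43/10, 14)
obs 6: x=-8 → posterior Inverse-Gamma(24/5, 401/8)
obs 7: x=5 → posterior Inverse-Gamma(53/10, 241/4)
obs 8: x=5/2 → posterior Inverse-Gamma(29/5, 249/4)
obs 9: x=0 → posterior Inverse-Gamma(63/10, 499/8)
obs 10: x=7 → posterior Inverse-Gamma(34/5, 167/2)
obs 11: x=7/2 → posterior Inverse-Gamma(73/10, 88)
obs 12: x=1/2 → posterior Inverse-Gamma(39/5, 88)
obs 13: x=-4 → posterior Inverse-Gamma(83/10, 785/8)

alpha=83/10, beta=785/8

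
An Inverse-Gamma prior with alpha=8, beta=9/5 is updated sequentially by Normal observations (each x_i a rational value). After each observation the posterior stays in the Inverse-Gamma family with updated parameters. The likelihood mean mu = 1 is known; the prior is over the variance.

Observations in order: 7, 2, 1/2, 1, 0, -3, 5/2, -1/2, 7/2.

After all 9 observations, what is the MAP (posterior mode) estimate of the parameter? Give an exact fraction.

obs 1: x=7 → posterior Inverse-Gamma(17/2, 99/5)
obs 2: x=2 → posterior Inverse-Gamma(9, 203/10)
obs 3: x=1/2 → posterior Inverse-Gamma(19/2, 817/40)
obs 4: x=1 → posterior Inverse-Gamma(10, 817/40)
obs 5: x=0 → posterior Inverse-Gamma(21/2, 837/40)
obs 6: x=-3 → posterior Inverse-Gamma(11, 1157/40)
obs 7: x=5/2 → posterior Inverse-Gamma(23/2, 601/20)
obs 8: x=-1/2 → posterior Inverse-Gamma(12, 1247/40)
obs 9: x=7/2 → posterior Inverse-Gamma(25/2, 343/10)

343/135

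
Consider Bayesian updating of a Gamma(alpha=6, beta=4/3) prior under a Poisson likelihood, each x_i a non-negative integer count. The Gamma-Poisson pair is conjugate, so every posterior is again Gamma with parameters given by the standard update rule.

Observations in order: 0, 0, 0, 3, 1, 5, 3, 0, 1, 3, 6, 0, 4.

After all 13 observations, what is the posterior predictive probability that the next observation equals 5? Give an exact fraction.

53429241414280031611446337052463301624763741349000937585983/1039656310283033335347393784357652406382087216686595296985088

obs 1: x=0 → posterior Gamma(6, 7/3)
obs 2: x=0 → posterior Gamma(6, 10/3)
obs 3: x=0 → posterior Gamma(6, 13/3)
obs 4: x=3 → posterior Gamma(9, 16/3)
obs 5: x=1 → posterior Gamma(10, 19/3)
obs 6: x=5 → posterior Gamma(15, 22/3)
obs 7: x=3 → posterior Gamma(18, 25/3)
obs 8: x=0 → posterior Gamma(18, 28/3)
obs 9: x=1 → posterior Gamma(19, 31/3)
obs 10: x=3 → posterior Gamma(22, 34/3)
obs 11: x=6 → posterior Gamma(28, 37/3)
obs 12: x=0 → posterior Gamma(28, 40/3)
obs 13: x=4 → posterior Gamma(32, 43/3)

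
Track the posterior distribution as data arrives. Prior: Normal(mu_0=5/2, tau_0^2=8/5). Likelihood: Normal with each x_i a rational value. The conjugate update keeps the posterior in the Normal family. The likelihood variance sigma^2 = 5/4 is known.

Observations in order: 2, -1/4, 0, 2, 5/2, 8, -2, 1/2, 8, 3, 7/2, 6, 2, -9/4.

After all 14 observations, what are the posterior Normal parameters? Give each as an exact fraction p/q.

mu_0=2237/946, tau_0^2=40/473

obs 1: x=2 → posterior Normal(253/114, 40/57)
obs 2: x=-1/4 → posterior Normal(237/178, 40/89)
obs 3: x=0 → posterior Normal(237/242, 40/121)
obs 4: x=2 → posterior Normal(365/306, 40/153)
obs 5: x=5/2 → posterior Normal(105/74, 8/37)
obs 6: x=8 → posterior Normal(1037/434, 40/217)
obs 7: x=-2 → posterior Normal(303/166, 40/249)
obs 8: x=1/2 → posterior Normal(941/562, 40/281)
obs 9: x=8 → posterior Normal(1453/626, 40/313)
obs 10: x=3 → posterior Normal(329/138, 8/69)
obs 11: x=7/2 → posterior Normal(1869/754, 40/377)
obs 12: x=6 → posterior Normal(2253/818, 40/409)
obs 13: x=2 → posterior Normal(2381/882, 40/441)
obs 14: x=-9/4 → posterior Normal(2237/946, 40/473)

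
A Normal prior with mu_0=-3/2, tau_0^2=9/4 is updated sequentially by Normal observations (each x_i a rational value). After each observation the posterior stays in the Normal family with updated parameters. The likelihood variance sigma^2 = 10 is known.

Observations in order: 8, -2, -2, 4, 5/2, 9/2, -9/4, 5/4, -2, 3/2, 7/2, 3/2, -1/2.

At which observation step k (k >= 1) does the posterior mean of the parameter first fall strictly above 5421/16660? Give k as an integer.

k = 5

obs 1: x=8 → posterior Normal(12/49, 90/49)
obs 2: x=-2 → posterior Normal(-3/29, 45/29)
obs 3: x=-2 → posterior Normal(-24/67, 90/67)
obs 4: x=4 → posterior Normal(3/19, 45/38)
obs 5: x=5/2 → posterior Normal(69/170, 18/17)
obs 6: x=9/2 → posterior Normal(75/94, 45/47)
obs 7: x=-9/4 → posterior Normal(219/412, 90/103)
obs 8: x=5/4 → posterior Normal(33/56, 45/56)
obs 9: x=-2 → posterior Normal(48/121, 90/121)
obs 10: x=3/2 → posterior Normal(123/260, 9/13)
obs 11: x=7/2 → posterior Normal(93/139, 90/139)
obs 12: x=3/2 → posterior Normal(213/296, 45/74)
obs 13: x=-1/2 → posterior Normal(102/157, 90/157)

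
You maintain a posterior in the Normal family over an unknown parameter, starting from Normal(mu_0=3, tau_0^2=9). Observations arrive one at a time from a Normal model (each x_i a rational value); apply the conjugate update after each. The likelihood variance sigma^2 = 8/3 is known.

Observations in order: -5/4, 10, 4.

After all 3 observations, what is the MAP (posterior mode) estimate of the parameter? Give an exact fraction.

1473/356

obs 1: x=-5/4 → posterior Normal(-39/140, 72/35)
obs 2: x=10 → posterior Normal(1041/248, 36/31)
obs 3: x=4 → posterior Normal(1473/356, 72/89)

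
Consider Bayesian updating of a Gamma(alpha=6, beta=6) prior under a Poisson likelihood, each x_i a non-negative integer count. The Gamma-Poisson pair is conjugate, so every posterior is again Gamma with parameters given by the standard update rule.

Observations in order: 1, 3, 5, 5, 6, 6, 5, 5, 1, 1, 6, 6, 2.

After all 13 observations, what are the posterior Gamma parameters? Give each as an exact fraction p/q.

alpha=58, beta=19

obs 1: x=1 → posterior Gamma(7, 7)
obs 2: x=3 → posterior Gamma(10, 8)
obs 3: x=5 → posterior Gamma(15, 9)
obs 4: x=5 → posterior Gamma(20, 10)
obs 5: x=6 → posterior Gamma(26, 11)
obs 6: x=6 → posterior Gamma(32, 12)
obs 7: x=5 → posterior Gamma(37, 13)
obs 8: x=5 → posterior Gamma(42, 14)
obs 9: x=1 → posterior Gamma(43, 15)
obs 10: x=1 → posterior Gamma(44, 16)
obs 11: x=6 → posterior Gamma(50, 17)
obs 12: x=6 → posterior Gamma(56, 18)
obs 13: x=2 → posterior Gamma(58, 19)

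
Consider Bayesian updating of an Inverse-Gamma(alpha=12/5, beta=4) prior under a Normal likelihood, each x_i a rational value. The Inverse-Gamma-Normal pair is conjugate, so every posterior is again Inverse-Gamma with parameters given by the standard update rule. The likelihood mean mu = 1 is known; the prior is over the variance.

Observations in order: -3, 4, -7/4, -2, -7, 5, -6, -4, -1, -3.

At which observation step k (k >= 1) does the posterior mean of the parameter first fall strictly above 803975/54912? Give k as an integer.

obs 1: x=-3 → posterior Inverse-Gamma(29/10, 12)
obs 2: x=4 → posterior Inverse-Gamma(17/5, 33/2)
obs 3: x=-7/4 → posterior Inverse-Gamma(39/10, 649/32)
obs 4: x=-2 → posterior Inverse-Gamma(22/5, 793/32)
obs 5: x=-7 → posterior Inverse-Gamma(49/10, 1817/32)
obs 6: x=5 → posterior Inverse-Gamma(27/5, 2073/32)
obs 7: x=-6 → posterior Inverse-Gamma(59/10, 2857/32)
obs 8: x=-4 → posterior Inverse-Gamma(32/5, 3257/32)
obs 9: x=-1 → posterior Inverse-Gamma(69/10, 3321/32)
obs 10: x=-3 → posterior Inverse-Gamma(37/5, 3577/32)

k = 6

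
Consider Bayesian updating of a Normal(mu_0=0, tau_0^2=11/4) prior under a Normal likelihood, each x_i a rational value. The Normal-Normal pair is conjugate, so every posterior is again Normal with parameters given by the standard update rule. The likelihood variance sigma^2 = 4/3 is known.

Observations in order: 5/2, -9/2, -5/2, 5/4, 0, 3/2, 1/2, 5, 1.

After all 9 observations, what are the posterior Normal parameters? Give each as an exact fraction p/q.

mu_0=627/1252, tau_0^2=44/313

obs 1: x=5/2 → posterior Normal(165/98, 44/49)
obs 2: x=-9/2 → posterior Normal(-33/41, 22/41)
obs 3: x=-5/2 → posterior Normal(-297/230, 44/115)
obs 4: x=5/4 → posterior Normal(-429/592, 11/37)
obs 5: x=0 → posterior Normal(-429/724, 44/181)
obs 6: x=3/2 → posterior Normal(-231/856, 22/107)
obs 7: x=1/2 → posterior Normal(-165/988, 44/247)
obs 8: x=5 → posterior Normal(99/224, 11/70)
obs 9: x=1 → posterior Normal(627/1252, 44/313)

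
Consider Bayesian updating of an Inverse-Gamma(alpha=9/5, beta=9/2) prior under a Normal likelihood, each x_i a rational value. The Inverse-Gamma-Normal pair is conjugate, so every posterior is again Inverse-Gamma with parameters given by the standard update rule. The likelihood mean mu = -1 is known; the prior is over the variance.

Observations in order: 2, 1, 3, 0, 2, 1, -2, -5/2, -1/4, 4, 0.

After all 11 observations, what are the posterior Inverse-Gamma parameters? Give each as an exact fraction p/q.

alpha=73/10, beta=1309/32

obs 1: x=2 → posterior Inverse-Gamma(23/10, 9)
obs 2: x=1 → posterior Inverse-Gamma(14/5, 11)
obs 3: x=3 → posterior Inverse-Gamma(33/10, 19)
obs 4: x=0 → posterior Inverse-Gamma(19/5, 39/2)
obs 5: x=2 → posterior Inverse-Gamma(43/10, 24)
obs 6: x=1 → posterior Inverse-Gamma(24/5, 26)
obs 7: x=-2 → posterior Inverse-Gamma(53/10, 53/2)
obs 8: x=-5/2 → posterior Inverse-Gamma(29/5, 221/8)
obs 9: x=-1/4 → posterior Inverse-Gamma(63/10, 893/32)
obs 10: x=4 → posterior Inverse-Gamma(34/5, 1293/32)
obs 11: x=0 → posterior Inverse-Gamma(73/10, 1309/32)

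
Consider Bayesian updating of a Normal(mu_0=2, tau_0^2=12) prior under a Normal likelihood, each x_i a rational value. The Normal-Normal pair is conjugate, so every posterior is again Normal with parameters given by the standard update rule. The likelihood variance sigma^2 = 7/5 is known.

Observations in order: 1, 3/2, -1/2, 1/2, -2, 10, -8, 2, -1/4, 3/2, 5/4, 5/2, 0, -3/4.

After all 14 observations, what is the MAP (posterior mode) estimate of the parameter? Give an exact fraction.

7/11

obs 1: x=1 → posterior Normal(74/67, 84/67)
obs 2: x=3/2 → posterior Normal(164/127, 84/127)
obs 3: x=-1/2 → posterior Normal(134/187, 84/187)
obs 4: x=1/2 → posterior Normal(164/247, 84/247)
obs 5: x=-2 → posterior Normal(44/307, 84/307)
obs 6: x=10 → posterior Normal(644/367, 84/367)
obs 7: x=-8 → posterior Normal(164/427, 12/61)
obs 8: x=2 → posterior Normal(284/487, 84/487)
obs 9: x=-1/4 → posterior Normal(269/547, 84/547)
obs 10: x=3/2 → posterior Normal(359/607, 84/607)
obs 11: x=5/4 → posterior Normal(434/667, 84/667)
obs 12: x=5/2 → posterior Normal(584/727, 84/727)
obs 13: x=0 → posterior Normal(584/787, 84/787)
obs 14: x=-3/4 → posterior Normal(7/11, 12/121)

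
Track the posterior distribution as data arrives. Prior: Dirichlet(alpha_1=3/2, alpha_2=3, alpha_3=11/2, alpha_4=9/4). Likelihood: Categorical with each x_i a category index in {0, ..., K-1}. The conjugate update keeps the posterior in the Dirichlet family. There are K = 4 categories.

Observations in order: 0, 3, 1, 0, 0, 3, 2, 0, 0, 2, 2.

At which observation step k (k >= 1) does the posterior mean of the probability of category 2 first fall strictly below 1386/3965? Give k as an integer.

obs 1: x=0 → posterior Dirichlet(5/2, 3, 11/2, 9/4)
obs 2: x=3 → posterior Dirichlet(5/2, 3, 11/2, 13/4)
obs 3: x=1 → posterior Dirichlet(5/2, 4, 11/2, 13/4)
obs 4: x=0 → posterior Dirichlet(7/2, 4, 11/2, 13/4)
obs 5: x=0 → posterior Dirichlet(9/2, 4, 11/2, 13/4)
obs 6: x=3 → posterior Dirichlet(9/2, 4, 11/2, 17/4)
obs 7: x=2 → posterior Dirichlet(9/2, 4, 13/2, 17/4)
obs 8: x=0 → posterior Dirichlet(11/2, 4, 13/2, 17/4)
obs 9: x=0 → posterior Dirichlet(13/2, 4, 13/2, 17/4)
obs 10: x=2 → posterior Dirichlet(13/2, 4, 15/2, 17/4)
obs 11: x=2 → posterior Dirichlet(13/2, 4, 17/2, 17/4)

k = 4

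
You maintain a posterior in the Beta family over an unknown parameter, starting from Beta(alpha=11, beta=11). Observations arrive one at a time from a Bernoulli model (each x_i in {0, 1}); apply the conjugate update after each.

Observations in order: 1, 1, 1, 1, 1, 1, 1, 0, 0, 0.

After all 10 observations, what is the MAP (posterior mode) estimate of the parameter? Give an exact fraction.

17/30

obs 1: x=1 → posterior Beta(12, 11)
obs 2: x=1 → posterior Beta(13, 11)
obs 3: x=1 → posterior Beta(14, 11)
obs 4: x=1 → posterior Beta(15, 11)
obs 5: x=1 → posterior Beta(16, 11)
obs 6: x=1 → posterior Beta(17, 11)
obs 7: x=1 → posterior Beta(18, 11)
obs 8: x=0 → posterior Beta(18, 12)
obs 9: x=0 → posterior Beta(18, 13)
obs 10: x=0 → posterior Beta(18, 14)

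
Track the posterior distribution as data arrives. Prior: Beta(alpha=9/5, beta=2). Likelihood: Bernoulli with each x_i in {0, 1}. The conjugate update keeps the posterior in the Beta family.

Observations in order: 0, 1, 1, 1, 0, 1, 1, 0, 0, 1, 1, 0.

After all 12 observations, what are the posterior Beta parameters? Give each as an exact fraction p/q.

alpha=44/5, beta=7

obs 1: x=0 → posterior Beta(9/5, 3)
obs 2: x=1 → posterior Beta(14/5, 3)
obs 3: x=1 → posterior Beta(19/5, 3)
obs 4: x=1 → posterior Beta(24/5, 3)
obs 5: x=0 → posterior Beta(24/5, 4)
obs 6: x=1 → posterior Beta(29/5, 4)
obs 7: x=1 → posterior Beta(34/5, 4)
obs 8: x=0 → posterior Beta(34/5, 5)
obs 9: x=0 → posterior Beta(34/5, 6)
obs 10: x=1 → posterior Beta(39/5, 6)
obs 11: x=1 → posterior Beta(44/5, 6)
obs 12: x=0 → posterior Beta(44/5, 7)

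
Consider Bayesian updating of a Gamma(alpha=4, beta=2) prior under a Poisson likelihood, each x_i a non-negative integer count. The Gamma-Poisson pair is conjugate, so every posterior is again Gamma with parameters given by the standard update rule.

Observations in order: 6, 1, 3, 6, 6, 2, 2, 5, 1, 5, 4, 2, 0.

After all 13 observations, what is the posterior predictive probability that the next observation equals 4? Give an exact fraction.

1087735048142930517510035688388825292349793016910552978515625/6427752177035961102167848369364650410088811975131171341205504

obs 1: x=6 → posterior Gamma(10, 3)
obs 2: x=1 → posterior Gamma(11, 4)
obs 3: x=3 → posterior Gamma(14, 5)
obs 4: x=6 → posterior Gamma(20, 6)
obs 5: x=6 → posterior Gamma(26, 7)
obs 6: x=2 → posterior Gamma(28, 8)
obs 7: x=2 → posterior Gamma(30, 9)
obs 8: x=5 → posterior Gamma(35, 10)
obs 9: x=1 → posterior Gamma(36, 11)
obs 10: x=5 → posterior Gamma(41, 12)
obs 11: x=4 → posterior Gamma(45, 13)
obs 12: x=2 → posterior Gamma(47, 14)
obs 13: x=0 → posterior Gamma(47, 15)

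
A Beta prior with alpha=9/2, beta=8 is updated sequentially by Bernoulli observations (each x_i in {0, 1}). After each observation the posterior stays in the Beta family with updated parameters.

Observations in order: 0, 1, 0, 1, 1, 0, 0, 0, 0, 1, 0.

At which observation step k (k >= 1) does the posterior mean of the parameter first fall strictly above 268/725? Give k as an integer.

obs 1: x=0 → posterior Beta(9/2, 9)
obs 2: x=1 → posterior Beta(11/2, 9)
obs 3: x=0 → posterior Beta(11/2, 10)
obs 4: x=1 → posterior Beta(13/2, 10)
obs 5: x=1 → posterior Beta(15/2, 10)
obs 6: x=0 → posterior Beta(15/2, 11)
obs 7: x=0 → posterior Beta(15/2, 12)
obs 8: x=0 → posterior Beta(15/2, 13)
obs 9: x=0 → posterior Beta(15/2, 14)
obs 10: x=1 → posterior Beta(17/2, 14)
obs 11: x=0 → posterior Beta(17/2, 15)

k = 2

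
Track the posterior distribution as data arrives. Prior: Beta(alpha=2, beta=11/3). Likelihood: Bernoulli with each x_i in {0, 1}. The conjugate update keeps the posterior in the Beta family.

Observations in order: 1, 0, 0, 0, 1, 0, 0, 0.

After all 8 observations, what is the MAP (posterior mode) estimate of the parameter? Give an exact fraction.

obs 1: x=1 → posterior Beta(3, 11/3)
obs 2: x=0 → posterior Beta(3, 14/3)
obs 3: x=0 → posterior Beta(3, 17/3)
obs 4: x=0 → posterior Beta(3, 20/3)
obs 5: x=1 → posterior Beta(4, 20/3)
obs 6: x=0 → posterior Beta(4, 23/3)
obs 7: x=0 → posterior Beta(4, 26/3)
obs 8: x=0 → posterior Beta(4, 29/3)

9/35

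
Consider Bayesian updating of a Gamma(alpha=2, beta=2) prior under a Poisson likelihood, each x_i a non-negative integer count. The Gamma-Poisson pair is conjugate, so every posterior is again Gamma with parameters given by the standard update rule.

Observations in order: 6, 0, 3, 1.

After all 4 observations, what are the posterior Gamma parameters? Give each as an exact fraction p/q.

alpha=12, beta=6

obs 1: x=6 → posterior Gamma(8, 3)
obs 2: x=0 → posterior Gamma(8, 4)
obs 3: x=3 → posterior Gamma(11, 5)
obs 4: x=1 → posterior Gamma(12, 6)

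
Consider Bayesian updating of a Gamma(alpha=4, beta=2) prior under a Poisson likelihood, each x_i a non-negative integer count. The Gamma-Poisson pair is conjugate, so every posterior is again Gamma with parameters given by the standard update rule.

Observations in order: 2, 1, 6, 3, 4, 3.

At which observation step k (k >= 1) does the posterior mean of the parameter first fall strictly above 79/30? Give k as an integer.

obs 1: x=2 → posterior Gamma(6, 3)
obs 2: x=1 → posterior Gamma(7, 4)
obs 3: x=6 → posterior Gamma(13, 5)
obs 4: x=3 → posterior Gamma(16, 6)
obs 5: x=4 → posterior Gamma(20, 7)
obs 6: x=3 → posterior Gamma(23, 8)

k = 4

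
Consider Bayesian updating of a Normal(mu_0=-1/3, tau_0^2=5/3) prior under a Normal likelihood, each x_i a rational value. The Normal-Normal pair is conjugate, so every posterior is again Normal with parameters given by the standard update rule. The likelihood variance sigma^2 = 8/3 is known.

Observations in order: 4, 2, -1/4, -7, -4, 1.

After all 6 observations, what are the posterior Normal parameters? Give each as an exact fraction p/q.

mu_0=-287/456, tau_0^2=20/57

obs 1: x=4 → posterior Normal(4/3, 40/39)
obs 2: x=2 → posterior Normal(41/27, 20/27)
obs 3: x=-1/4 → posterior Normal(313/276, 40/69)
obs 4: x=-7 → posterior Normal(-107/336, 10/21)
obs 5: x=-4 → posterior Normal(-347/396, 40/99)
obs 6: x=1 → posterior Normal(-287/456, 20/57)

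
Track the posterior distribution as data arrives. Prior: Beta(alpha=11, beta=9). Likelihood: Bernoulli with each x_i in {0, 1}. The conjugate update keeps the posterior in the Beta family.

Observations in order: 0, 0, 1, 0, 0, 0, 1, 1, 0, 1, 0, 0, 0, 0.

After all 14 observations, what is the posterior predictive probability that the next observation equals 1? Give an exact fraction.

15/34

obs 1: x=0 → posterior Beta(11, 10)
obs 2: x=0 → posterior Beta(11, 11)
obs 3: x=1 → posterior Beta(12, 11)
obs 4: x=0 → posterior Beta(12, 12)
obs 5: x=0 → posterior Beta(12, 13)
obs 6: x=0 → posterior Beta(12, 14)
obs 7: x=1 → posterior Beta(13, 14)
obs 8: x=1 → posterior Beta(14, 14)
obs 9: x=0 → posterior Beta(14, 15)
obs 10: x=1 → posterior Beta(15, 15)
obs 11: x=0 → posterior Beta(15, 16)
obs 12: x=0 → posterior Beta(15, 17)
obs 13: x=0 → posterior Beta(15, 18)
obs 14: x=0 → posterior Beta(15, 19)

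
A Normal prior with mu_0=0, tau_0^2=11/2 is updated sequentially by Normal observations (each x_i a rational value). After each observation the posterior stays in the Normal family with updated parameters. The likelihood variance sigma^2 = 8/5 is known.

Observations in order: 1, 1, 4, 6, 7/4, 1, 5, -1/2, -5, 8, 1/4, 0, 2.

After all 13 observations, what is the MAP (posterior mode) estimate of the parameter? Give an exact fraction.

2695/1462

obs 1: x=1 → posterior Normal(55/71, 88/71)
obs 2: x=1 → posterior Normal(55/63, 44/63)
obs 3: x=4 → posterior Normal(330/181, 88/181)
obs 4: x=6 → posterior Normal(165/59, 22/59)
obs 5: x=7/4 → posterior Normal(3025/1164, 88/291)
obs 6: x=1 → posterior Normal(3245/1384, 44/173)
obs 7: x=5 → posterior Normal(4345/1604, 88/401)
obs 8: x=-1/2 → posterior Normal(4235/1824, 11/57)
obs 9: x=-5 → posterior Normal(3135/2044, 88/511)
obs 10: x=8 → posterior Normal(4895/2264, 44/283)
obs 11: x=1/4 → posterior Normal(275/138, 88/621)
obs 12: x=0 → posterior Normal(2475/1352, 22/169)
obs 13: x=2 → posterior Normal(2695/1462, 88/731)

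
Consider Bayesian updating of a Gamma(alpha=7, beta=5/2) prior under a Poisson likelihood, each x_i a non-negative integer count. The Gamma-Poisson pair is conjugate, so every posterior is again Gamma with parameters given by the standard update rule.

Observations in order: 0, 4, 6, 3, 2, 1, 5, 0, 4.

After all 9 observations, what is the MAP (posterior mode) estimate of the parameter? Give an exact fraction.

obs 1: x=0 → posterior Gamma(7, 7/2)
obs 2: x=4 → posterior Gamma(11, 9/2)
obs 3: x=6 → posterior Gamma(17, 11/2)
obs 4: x=3 → posterior Gamma(20, 13/2)
obs 5: x=2 → posterior Gamma(22, 15/2)
obs 6: x=1 → posterior Gamma(23, 17/2)
obs 7: x=5 → posterior Gamma(28, 19/2)
obs 8: x=0 → posterior Gamma(28, 21/2)
obs 9: x=4 → posterior Gamma(32, 23/2)

62/23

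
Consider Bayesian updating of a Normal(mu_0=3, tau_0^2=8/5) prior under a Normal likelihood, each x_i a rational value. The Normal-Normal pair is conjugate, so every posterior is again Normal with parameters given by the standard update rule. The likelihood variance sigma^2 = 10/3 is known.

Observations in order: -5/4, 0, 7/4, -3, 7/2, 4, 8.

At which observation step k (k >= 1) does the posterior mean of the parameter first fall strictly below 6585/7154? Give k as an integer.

obs 1: x=-5/4 → posterior Normal(60/37, 40/37)
obs 2: x=0 → posterior Normal(60/49, 40/49)
obs 3: x=7/4 → posterior Normal(81/61, 40/61)
obs 4: x=-3 → posterior Normal(45/73, 40/73)
obs 5: x=7/2 → posterior Normal(87/85, 8/17)
obs 6: x=4 → posterior Normal(135/97, 40/97)
obs 7: x=8 → posterior Normal(231/109, 40/109)

k = 4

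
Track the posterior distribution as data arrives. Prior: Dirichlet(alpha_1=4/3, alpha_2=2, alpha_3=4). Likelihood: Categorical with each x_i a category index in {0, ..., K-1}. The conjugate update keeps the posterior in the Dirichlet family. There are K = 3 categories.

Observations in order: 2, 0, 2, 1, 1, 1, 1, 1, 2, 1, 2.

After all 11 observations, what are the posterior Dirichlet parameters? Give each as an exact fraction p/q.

obs 1: x=2 → posterior Dirichlet(4/3, 2, 5)
obs 2: x=0 → posterior Dirichlet(7/3, 2, 5)
obs 3: x=2 → posterior Dirichlet(7/3, 2, 6)
obs 4: x=1 → posterior Dirichlet(7/3, 3, 6)
obs 5: x=1 → posterior Dirichlet(7/3, 4, 6)
obs 6: x=1 → posterior Dirichlet(7/3, 5, 6)
obs 7: x=1 → posterior Dirichlet(7/3, 6, 6)
obs 8: x=1 → posterior Dirichlet(7/3, 7, 6)
obs 9: x=2 → posterior Dirichlet(7/3, 7, 7)
obs 10: x=1 → posterior Dirichlet(7/3, 8, 7)
obs 11: x=2 → posterior Dirichlet(7/3, 8, 8)

alpha_1=7/3, alpha_2=8, alpha_3=8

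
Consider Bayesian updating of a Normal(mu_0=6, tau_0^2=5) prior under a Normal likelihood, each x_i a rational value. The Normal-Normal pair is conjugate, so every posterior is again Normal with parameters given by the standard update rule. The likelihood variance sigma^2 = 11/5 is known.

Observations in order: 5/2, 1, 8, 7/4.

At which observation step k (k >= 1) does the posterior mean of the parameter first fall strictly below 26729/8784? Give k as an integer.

k = 2

obs 1: x=5/2 → posterior Normal(257/72, 55/36)
obs 2: x=1 → posterior Normal(307/122, 55/61)
obs 3: x=8 → posterior Normal(707/172, 55/86)
obs 4: x=7/4 → posterior Normal(1589/444, 55/111)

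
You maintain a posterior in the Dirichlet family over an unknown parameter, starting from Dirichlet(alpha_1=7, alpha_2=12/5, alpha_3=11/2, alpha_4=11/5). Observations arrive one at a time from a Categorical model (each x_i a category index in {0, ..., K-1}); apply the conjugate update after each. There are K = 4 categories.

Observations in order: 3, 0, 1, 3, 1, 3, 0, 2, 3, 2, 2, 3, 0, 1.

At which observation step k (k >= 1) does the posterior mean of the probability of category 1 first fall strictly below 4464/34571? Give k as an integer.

k = 2

obs 1: x=3 → posterior Dirichlet(7, 12/5, 11/2, 16/5)
obs 2: x=0 → posterior Dirichlet(8, 12/5, 11/2, 16/5)
obs 3: x=1 → posterior Dirichlet(8, 17/5, 11/2, 16/5)
obs 4: x=3 → posterior Dirichlet(8, 17/5, 11/2, 21/5)
obs 5: x=1 → posterior Dirichlet(8, 22/5, 11/2, 21/5)
obs 6: x=3 → posterior Dirichlet(8, 22/5, 11/2, 26/5)
obs 7: x=0 → posterior Dirichlet(9, 22/5, 11/2, 26/5)
obs 8: x=2 → posterior Dirichlet(9, 22/5, 13/2, 26/5)
obs 9: x=3 → posterior Dirichlet(9, 22/5, 13/2, 31/5)
obs 10: x=2 → posterior Dirichlet(9, 22/5, 15/2, 31/5)
obs 11: x=2 → posterior Dirichlet(9, 22/5, 17/2, 31/5)
obs 12: x=3 → posterior Dirichlet(9, 22/5, 17/2, 36/5)
obs 13: x=0 → posterior Dirichlet(10, 22/5, 17/2, 36/5)
obs 14: x=1 → posterior Dirichlet(10, 27/5, 17/2, 36/5)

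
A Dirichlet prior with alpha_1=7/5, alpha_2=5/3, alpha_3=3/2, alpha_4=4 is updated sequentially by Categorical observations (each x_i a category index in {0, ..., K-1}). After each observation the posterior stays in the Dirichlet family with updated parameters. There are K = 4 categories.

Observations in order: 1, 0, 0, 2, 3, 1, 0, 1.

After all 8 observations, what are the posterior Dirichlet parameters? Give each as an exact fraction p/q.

alpha_1=22/5, alpha_2=14/3, alpha_3=5/2, alpha_4=5

obs 1: x=1 → posterior Dirichlet(7/5, 8/3, 3/2, 4)
obs 2: x=0 → posterior Dirichlet(12/5, 8/3, 3/2, 4)
obs 3: x=0 → posterior Dirichlet(17/5, 8/3, 3/2, 4)
obs 4: x=2 → posterior Dirichlet(17/5, 8/3, 5/2, 4)
obs 5: x=3 → posterior Dirichlet(17/5, 8/3, 5/2, 5)
obs 6: x=1 → posterior Dirichlet(17/5, 11/3, 5/2, 5)
obs 7: x=0 → posterior Dirichlet(22/5, 11/3, 5/2, 5)
obs 8: x=1 → posterior Dirichlet(22/5, 14/3, 5/2, 5)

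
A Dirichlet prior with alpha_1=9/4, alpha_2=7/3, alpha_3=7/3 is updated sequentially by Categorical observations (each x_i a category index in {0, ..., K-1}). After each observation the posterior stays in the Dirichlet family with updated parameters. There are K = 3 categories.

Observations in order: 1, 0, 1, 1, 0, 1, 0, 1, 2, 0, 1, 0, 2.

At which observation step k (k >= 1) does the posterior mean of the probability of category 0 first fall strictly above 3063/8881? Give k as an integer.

obs 1: x=1 → posterior Dirichlet(9/4, 10/3, 7/3)
obs 2: x=0 → posterior Dirichlet(13/4, 10/3, 7/3)
obs 3: x=1 → posterior Dirichlet(13/4, 13/3, 7/3)
obs 4: x=1 → posterior Dirichlet(13/4, 16/3, 7/3)
obs 5: x=0 → posterior Dirichlet(17/4, 16/3, 7/3)
obs 6: x=1 → posterior Dirichlet(17/4, 19/3, 7/3)
obs 7: x=0 → posterior Dirichlet(21/4, 19/3, 7/3)
obs 8: x=1 → posterior Dirichlet(21/4, 22/3, 7/3)
obs 9: x=2 → posterior Dirichlet(21/4, 22/3, 10/3)
obs 10: x=0 → posterior Dirichlet(25/4, 22/3, 10/3)
obs 11: x=1 → posterior Dirichlet(25/4, 25/3, 10/3)
obs 12: x=0 → posterior Dirichlet(29/4, 25/3, 10/3)
obs 13: x=2 → posterior Dirichlet(29/4, 25/3, 13/3)

k = 2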